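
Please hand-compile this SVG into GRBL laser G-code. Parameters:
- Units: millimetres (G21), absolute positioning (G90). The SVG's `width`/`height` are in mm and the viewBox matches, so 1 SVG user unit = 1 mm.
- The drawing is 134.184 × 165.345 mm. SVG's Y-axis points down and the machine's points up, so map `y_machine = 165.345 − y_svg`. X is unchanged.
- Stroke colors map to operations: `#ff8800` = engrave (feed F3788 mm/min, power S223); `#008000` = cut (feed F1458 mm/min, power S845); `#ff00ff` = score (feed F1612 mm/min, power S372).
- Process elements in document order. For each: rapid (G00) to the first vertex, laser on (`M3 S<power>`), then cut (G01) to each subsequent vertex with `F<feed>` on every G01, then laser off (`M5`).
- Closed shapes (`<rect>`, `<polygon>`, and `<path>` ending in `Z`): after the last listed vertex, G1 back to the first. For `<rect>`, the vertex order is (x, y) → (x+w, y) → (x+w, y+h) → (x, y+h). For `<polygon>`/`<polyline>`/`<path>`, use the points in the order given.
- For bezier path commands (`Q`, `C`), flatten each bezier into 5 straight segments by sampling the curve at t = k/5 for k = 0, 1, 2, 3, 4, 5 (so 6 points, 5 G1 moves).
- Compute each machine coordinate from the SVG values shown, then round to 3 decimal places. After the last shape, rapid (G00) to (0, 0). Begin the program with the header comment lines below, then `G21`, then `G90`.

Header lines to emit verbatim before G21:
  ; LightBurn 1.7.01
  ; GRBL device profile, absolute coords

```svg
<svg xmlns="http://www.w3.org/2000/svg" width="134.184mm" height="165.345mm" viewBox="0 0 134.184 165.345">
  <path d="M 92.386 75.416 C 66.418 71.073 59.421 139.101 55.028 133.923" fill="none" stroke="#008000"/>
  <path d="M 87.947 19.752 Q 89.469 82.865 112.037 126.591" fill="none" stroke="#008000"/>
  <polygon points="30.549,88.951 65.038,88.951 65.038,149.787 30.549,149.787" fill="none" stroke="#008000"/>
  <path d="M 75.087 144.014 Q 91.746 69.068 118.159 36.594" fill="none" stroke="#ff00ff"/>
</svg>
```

; LightBurn 1.7.01
; GRBL device profile, absolute coords
G21
G90
G00 X92.386 Y89.929
M3 S845
G01 X78.951 Y85.015 F1458
G01 X69.283 Y69.719 F1458
G01 X62.597 Y51.030 F1458
G01 X58.107 Y35.935 F1458
G01 X55.028 Y31.422 F1458
M5
G00 X87.947 Y145.593
M3 S845
G01 X89.398 Y121.123 F1458
G01 X92.532 Y98.205 F1458
G01 X97.350 Y76.837 F1458
G01 X103.852 Y57.020 F1458
G01 X112.037 Y38.754 F1458
M5
G00 X30.549 Y76.394
M3 S845
G01 X65.038 Y76.394 F1458
G01 X65.038 Y15.558 F1458
G01 X30.549 Y15.558 F1458
G01 X30.549 Y76.394 F1458
M5
G00 X75.087 Y21.331
M3 S372
G01 X82.141 Y49.611 F1612
G01 X89.975 Y74.492 F1612
G01 X98.589 Y95.976 F1612
G01 X107.984 Y114.063 F1612
G01 X118.159 Y128.751 F1612
M5
G00 X0.000 Y0.000

viewBox `0 0 134.184 165.345` with mm width/height → 1 unit = 1 mm. Flip: y_m = 165.345 − y_svg.

**Shape 1** — `<path>` cubic bezier, stroke `#008000` → cut (S845, F1458). Control points (SVG): P0=(92.386,75.416), P1=(66.418,71.073), P2=(59.421,139.101), P3=(55.028,133.923); sampled at t=k/5. Machine vertices: (92.386,89.929) → (78.951,85.015) → (69.283,69.719) → (62.597,51.030) → (58.107,35.935) → (55.028,31.422). Open path.

**Shape 2** — `<path>` quadratic bezier, stroke `#008000` → cut (S845, F1458). Control points (SVG): P0=(87.947,19.752), P1=(89.469,82.865), P2=(112.037,126.591); sampled at t=k/5. Machine vertices: (87.947,145.593) → (89.398,121.123) → (92.532,98.205) → (97.350,76.837) → (103.852,57.020) → (112.037,38.754). Open path.

**Shape 3** — `<polygon>` rectangle, stroke `#008000` → cut (S845, F1458). Machine vertices: (30.549,76.394) → (65.038,76.394) → (65.038,15.558) → (30.549,15.558) → (30.549,76.394). Closed: final G1 returns to the first vertex.

**Shape 4** — `<path>` quadratic bezier, stroke `#ff00ff` → score (S372, F1612). Control points (SVG): P0=(75.087,144.014), P1=(91.746,69.068), P2=(118.159,36.594); sampled at t=k/5. Machine vertices: (75.087,21.331) → (82.141,49.611) → (89.975,74.492) → (98.589,95.976) → (107.984,114.063) → (118.159,128.751). Open path.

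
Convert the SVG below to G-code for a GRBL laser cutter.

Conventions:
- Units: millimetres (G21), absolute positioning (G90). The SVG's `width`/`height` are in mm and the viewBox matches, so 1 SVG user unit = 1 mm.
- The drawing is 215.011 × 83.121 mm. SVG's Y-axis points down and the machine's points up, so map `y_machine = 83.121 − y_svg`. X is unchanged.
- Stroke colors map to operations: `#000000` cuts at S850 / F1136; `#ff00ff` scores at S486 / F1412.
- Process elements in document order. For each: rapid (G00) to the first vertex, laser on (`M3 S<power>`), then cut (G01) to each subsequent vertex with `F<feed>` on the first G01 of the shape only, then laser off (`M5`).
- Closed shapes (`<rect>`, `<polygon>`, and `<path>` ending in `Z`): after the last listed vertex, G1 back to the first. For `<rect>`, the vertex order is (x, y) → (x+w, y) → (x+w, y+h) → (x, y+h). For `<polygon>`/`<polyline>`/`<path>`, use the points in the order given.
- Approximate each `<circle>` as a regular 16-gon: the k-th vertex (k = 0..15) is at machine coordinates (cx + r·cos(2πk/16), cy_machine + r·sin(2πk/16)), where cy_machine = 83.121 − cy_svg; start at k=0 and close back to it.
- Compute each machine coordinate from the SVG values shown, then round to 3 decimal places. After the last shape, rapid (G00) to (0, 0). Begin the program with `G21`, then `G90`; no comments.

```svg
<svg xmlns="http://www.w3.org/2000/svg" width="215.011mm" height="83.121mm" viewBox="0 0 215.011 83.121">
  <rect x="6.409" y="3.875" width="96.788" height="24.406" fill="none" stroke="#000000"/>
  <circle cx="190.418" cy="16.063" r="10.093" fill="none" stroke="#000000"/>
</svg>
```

G21
G90
G00 X6.409 Y79.246
M3 S850
G01 X103.197 Y79.246 F1136
G01 X103.197 Y54.840
G01 X6.409 Y54.840
G01 X6.409 Y79.246
M5
G00 X200.511 Y67.058
M3 S850
G01 X199.743 Y70.920 F1136
G01 X197.555 Y74.195
G01 X194.280 Y76.383
G01 X190.418 Y77.151
G01 X186.556 Y76.383
G01 X183.281 Y74.195
G01 X181.093 Y70.920
G01 X180.325 Y67.058
G01 X181.093 Y63.196
G01 X183.281 Y59.921
G01 X186.556 Y57.733
G01 X190.418 Y56.965
G01 X194.280 Y57.733
G01 X197.555 Y59.921
G01 X199.743 Y63.196
G01 X200.511 Y67.058
M5
G00 X0.000 Y0.000

viewBox `0 0 215.011 83.121` with mm width/height → 1 unit = 1 mm. Flip: y_m = 83.121 − y_svg.

**Shape 1** — `<rect>` rectangle, stroke `#000000` → cut (S850, F1136). Machine vertices: (6.409,79.246) → (103.197,79.246) → (103.197,54.840) → (6.409,54.840) → (6.409,79.246). Closed: final G1 returns to the first vertex.

**Shape 2** — `<circle>` circle, stroke `#000000` → cut (S850, F1136). Machine vertices: (200.511,67.058) → (199.743,70.920) → (197.555,74.195) → (194.280,76.383) → (190.418,77.151) → (186.556,76.383) → (183.281,74.195) → (181.093,70.920) → (180.325,67.058) → (181.093,63.196) → (183.281,59.921) → (186.556,57.733) → (190.418,56.965) → (194.280,57.733) → (197.555,59.921) → (199.743,63.196) → (200.511,67.058). Closed: final G1 returns to the first vertex.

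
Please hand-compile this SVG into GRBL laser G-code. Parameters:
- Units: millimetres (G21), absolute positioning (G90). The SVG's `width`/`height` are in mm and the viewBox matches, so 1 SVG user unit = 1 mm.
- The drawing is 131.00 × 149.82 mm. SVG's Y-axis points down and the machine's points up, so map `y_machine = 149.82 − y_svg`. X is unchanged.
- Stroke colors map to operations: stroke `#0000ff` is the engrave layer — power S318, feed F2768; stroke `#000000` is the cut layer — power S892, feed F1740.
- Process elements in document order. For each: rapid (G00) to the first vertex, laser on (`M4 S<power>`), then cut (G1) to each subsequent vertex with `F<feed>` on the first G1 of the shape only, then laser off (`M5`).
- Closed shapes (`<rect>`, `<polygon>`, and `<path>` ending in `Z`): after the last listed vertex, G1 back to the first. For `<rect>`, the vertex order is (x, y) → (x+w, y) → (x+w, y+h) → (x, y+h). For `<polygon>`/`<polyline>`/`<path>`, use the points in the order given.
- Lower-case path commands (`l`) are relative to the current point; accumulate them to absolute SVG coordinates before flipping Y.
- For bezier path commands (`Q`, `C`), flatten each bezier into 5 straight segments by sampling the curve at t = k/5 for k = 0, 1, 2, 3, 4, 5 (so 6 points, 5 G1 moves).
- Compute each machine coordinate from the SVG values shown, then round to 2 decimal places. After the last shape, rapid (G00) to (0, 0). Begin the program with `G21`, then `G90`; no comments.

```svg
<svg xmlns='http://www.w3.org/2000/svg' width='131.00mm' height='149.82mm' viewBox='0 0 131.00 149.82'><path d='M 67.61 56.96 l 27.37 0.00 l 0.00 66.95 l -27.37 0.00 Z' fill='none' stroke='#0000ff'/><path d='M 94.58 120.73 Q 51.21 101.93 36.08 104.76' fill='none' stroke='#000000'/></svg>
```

viewBox `0 0 131.00 149.82` with mm width/height → 1 unit = 1 mm. Flip: y_m = 149.82 − y_svg.

**Shape 1** — `<path>` rectangle, stroke `#0000ff` → engrave (S318, F2768). Machine vertices: (67.61,92.86) → (94.98,92.86) → (94.98,25.91) → (67.61,25.91) → (67.61,92.86). Closed: final G1 returns to the first vertex.

**Shape 2** — `<path>` quadratic bezier, stroke `#000000` → cut (S892, F1740). Control points (SVG): P0=(94.58,120.73), P1=(51.21,101.93), P2=(36.08,104.76); sampled at t=k/5. Machine vertices: (94.58,29.09) → (78.36,35.74) → (64.40,40.67) → (52.70,43.86) → (43.26,45.33) → (36.08,45.06). Open path.

G21
G90
G00 X67.61 Y92.86
M4 S318
G1 X94.98 Y92.86 F2768
G1 X94.98 Y25.91
G1 X67.61 Y25.91
G1 X67.61 Y92.86
M5
G00 X94.58 Y29.09
M4 S892
G1 X78.36 Y35.74 F1740
G1 X64.40 Y40.67
G1 X52.70 Y43.86
G1 X43.26 Y45.33
G1 X36.08 Y45.06
M5
G00 X0.00 Y0.00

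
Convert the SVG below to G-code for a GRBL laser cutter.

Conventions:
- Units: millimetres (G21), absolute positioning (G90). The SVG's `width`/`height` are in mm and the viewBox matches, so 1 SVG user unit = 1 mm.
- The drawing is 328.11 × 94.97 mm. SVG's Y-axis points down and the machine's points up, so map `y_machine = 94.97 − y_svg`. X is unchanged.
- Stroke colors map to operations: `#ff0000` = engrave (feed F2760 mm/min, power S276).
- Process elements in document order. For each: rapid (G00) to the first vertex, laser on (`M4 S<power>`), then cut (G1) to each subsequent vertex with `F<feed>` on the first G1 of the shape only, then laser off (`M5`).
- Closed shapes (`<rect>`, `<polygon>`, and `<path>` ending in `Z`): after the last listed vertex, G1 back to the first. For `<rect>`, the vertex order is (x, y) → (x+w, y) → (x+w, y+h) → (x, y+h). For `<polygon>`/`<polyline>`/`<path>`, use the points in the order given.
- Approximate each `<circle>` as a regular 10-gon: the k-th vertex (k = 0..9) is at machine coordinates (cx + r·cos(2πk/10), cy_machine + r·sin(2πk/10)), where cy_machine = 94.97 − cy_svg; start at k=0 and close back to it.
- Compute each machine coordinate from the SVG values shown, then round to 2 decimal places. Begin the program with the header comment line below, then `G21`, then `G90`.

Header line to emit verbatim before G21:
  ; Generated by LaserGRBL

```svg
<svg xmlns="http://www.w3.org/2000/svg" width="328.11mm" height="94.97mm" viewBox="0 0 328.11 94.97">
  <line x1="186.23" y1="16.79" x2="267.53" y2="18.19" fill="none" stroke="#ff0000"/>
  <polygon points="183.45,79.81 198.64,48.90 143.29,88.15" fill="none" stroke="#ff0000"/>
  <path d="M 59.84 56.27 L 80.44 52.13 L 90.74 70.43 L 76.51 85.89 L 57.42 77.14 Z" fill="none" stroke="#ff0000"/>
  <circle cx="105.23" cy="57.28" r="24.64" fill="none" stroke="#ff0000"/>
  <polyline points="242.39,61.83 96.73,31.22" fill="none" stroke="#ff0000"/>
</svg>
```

1 u = 1 mm; y_m = 94.97 − y.

[1] `<line>` line segment, #ff0000→engrave S276 F2760: (186.23,78.18) → (267.53,76.78)

[2] `<polygon>` closed polygon, #ff0000→engrave S276 F2760: (183.45,15.16) → (198.64,46.07) → (143.29,6.82) → (183.45,15.16) (closed)

[3] `<path>` regular polygon, #ff0000→engrave S276 F2760: (59.84,38.70) → (80.44,42.84) → (90.74,24.54) → (76.51,9.08) → (57.42,17.83) → (59.84,38.70) (closed)

[4] `<circle>` circle, #ff0000→engrave S276 F2760: (129.87,37.69) → (125.16,52.17) → (112.84,61.12) → (97.62,61.12) → (85.30,52.17) → (80.59,37.69) → (85.30,23.21) → (97.62,14.26) → (112.84,14.26) → (125.16,23.21) → (129.87,37.69) (closed)

[5] `<polyline>` line segment, #ff0000→engrave S276 F2760: (242.39,33.14) → (96.73,63.75)

; Generated by LaserGRBL
G21
G90
G00 X186.23 Y78.18
M4 S276
G1 X267.53 Y76.78 F2760
M5
G00 X183.45 Y15.16
M4 S276
G1 X198.64 Y46.07 F2760
G1 X143.29 Y6.82
G1 X183.45 Y15.16
M5
G00 X59.84 Y38.70
M4 S276
G1 X80.44 Y42.84 F2760
G1 X90.74 Y24.54
G1 X76.51 Y9.08
G1 X57.42 Y17.83
G1 X59.84 Y38.70
M5
G00 X129.87 Y37.69
M4 S276
G1 X125.16 Y52.17 F2760
G1 X112.84 Y61.12
G1 X97.62 Y61.12
G1 X85.30 Y52.17
G1 X80.59 Y37.69
G1 X85.30 Y23.21
G1 X97.62 Y14.26
G1 X112.84 Y14.26
G1 X125.16 Y23.21
G1 X129.87 Y37.69
M5
G00 X242.39 Y33.14
M4 S276
G1 X96.73 Y63.75 F2760
M5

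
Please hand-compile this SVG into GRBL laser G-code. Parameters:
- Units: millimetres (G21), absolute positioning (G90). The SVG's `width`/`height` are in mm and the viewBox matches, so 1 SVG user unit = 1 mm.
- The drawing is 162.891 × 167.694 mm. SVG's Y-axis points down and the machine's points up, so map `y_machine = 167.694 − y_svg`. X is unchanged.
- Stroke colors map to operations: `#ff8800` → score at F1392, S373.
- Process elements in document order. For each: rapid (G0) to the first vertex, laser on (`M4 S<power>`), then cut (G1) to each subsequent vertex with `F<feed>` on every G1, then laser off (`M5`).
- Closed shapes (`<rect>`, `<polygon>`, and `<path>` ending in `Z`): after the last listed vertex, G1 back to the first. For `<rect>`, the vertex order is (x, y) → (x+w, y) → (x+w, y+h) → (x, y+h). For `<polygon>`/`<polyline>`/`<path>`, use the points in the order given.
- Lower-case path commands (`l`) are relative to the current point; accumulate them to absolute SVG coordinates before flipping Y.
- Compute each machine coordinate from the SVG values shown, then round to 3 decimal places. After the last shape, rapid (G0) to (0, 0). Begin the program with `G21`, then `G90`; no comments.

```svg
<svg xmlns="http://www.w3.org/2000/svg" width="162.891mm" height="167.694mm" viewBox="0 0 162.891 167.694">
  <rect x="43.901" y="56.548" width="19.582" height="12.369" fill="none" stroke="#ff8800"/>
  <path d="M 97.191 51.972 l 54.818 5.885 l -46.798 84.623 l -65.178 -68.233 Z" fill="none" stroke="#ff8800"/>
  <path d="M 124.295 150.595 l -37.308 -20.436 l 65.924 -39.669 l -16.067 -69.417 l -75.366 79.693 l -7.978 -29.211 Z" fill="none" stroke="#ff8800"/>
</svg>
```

Since the viewBox matches the mm dimensions, user units are millimetres directly. The only transform is the Y-flip y_m = 167.694 − y_svg.

Shape 1 is a rectangle drawn with `<rect>`. Its stroke #ff8800 means score at S373, F1392. After flipping Y the toolpath is (43.901,111.146) → (63.483,111.146) → (63.483,98.777) → (43.901,98.777) → (43.901,111.146), returning to the start.

Shape 2 is a closed polygon drawn with `<path>`. Its stroke #ff8800 means score at S373, F1392. After flipping Y the toolpath is (97.191,115.722) → (152.009,109.837) → (105.211,25.214) → (40.033,93.447) → (97.191,115.722), returning to the start.

Shape 3 is a closed polygon drawn with `<path>`. Its stroke #ff8800 means score at S373, F1392. After flipping Y the toolpath is (124.295,17.099) → (86.987,37.535) → (152.911,77.204) → (136.844,146.621) → (61.478,66.928) → (53.500,96.139) → (124.295,17.099), returning to the start.

G21
G90
G0 X43.901 Y111.146
M4 S373
G1 X63.483 Y111.146 F1392
G1 X63.483 Y98.777 F1392
G1 X43.901 Y98.777 F1392
G1 X43.901 Y111.146 F1392
M5
G0 X97.191 Y115.722
M4 S373
G1 X152.009 Y109.837 F1392
G1 X105.211 Y25.214 F1392
G1 X40.033 Y93.447 F1392
G1 X97.191 Y115.722 F1392
M5
G0 X124.295 Y17.099
M4 S373
G1 X86.987 Y37.535 F1392
G1 X152.911 Y77.204 F1392
G1 X136.844 Y146.621 F1392
G1 X61.478 Y66.928 F1392
G1 X53.500 Y96.139 F1392
G1 X124.295 Y17.099 F1392
M5
G0 X0.000 Y0.000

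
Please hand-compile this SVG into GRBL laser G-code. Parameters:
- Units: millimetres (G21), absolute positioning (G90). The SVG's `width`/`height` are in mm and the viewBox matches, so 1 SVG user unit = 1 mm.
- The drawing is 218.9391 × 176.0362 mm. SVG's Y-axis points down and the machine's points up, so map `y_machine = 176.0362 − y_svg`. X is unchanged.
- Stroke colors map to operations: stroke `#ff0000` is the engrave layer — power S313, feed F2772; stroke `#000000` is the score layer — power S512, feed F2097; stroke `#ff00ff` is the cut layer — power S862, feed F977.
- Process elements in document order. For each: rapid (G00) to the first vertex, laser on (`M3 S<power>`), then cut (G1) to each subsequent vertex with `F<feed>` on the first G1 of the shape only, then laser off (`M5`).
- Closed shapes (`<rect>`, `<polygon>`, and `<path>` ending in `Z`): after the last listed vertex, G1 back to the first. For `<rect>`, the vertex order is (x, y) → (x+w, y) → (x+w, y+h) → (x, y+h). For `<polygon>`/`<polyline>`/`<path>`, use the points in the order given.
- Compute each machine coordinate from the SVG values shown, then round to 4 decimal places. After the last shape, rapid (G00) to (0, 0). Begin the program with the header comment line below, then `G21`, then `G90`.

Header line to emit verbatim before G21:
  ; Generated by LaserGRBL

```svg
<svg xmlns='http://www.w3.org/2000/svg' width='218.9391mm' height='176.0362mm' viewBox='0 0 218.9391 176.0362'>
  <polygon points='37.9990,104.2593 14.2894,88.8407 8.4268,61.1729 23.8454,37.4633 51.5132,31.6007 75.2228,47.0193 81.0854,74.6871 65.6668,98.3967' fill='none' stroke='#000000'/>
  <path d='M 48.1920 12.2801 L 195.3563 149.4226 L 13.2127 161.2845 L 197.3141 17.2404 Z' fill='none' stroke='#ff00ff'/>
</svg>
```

viewBox `0 0 218.9391 176.0362` with mm width/height → 1 unit = 1 mm. Flip: y_m = 176.0362 − y_svg.

**Shape 1** — `<polygon>` regular polygon, stroke `#000000` → score (S512, F2097). Machine vertices: (37.9990,71.7769) → (14.2894,87.1955) → (8.4268,114.8633) → (23.8454,138.5729) → (51.5132,144.4355) → (75.2228,129.0169) → (81.0854,101.3491) → (65.6668,77.6395) → (37.9990,71.7769). Closed: final G1 returns to the first vertex.

**Shape 2** — `<path>` closed polygon, stroke `#ff00ff` → cut (S862, F977). Machine vertices: (48.1920,163.7561) → (195.3563,26.6136) → (13.2127,14.7517) → (197.3141,158.7958) → (48.1920,163.7561). Closed: final G1 returns to the first vertex.

; Generated by LaserGRBL
G21
G90
G00 X37.9990 Y71.7769
M3 S512
G1 X14.2894 Y87.1955 F2097
G1 X8.4268 Y114.8633
G1 X23.8454 Y138.5729
G1 X51.5132 Y144.4355
G1 X75.2228 Y129.0169
G1 X81.0854 Y101.3491
G1 X65.6668 Y77.6395
G1 X37.9990 Y71.7769
M5
G00 X48.1920 Y163.7561
M3 S862
G1 X195.3563 Y26.6136 F977
G1 X13.2127 Y14.7517
G1 X197.3141 Y158.7958
G1 X48.1920 Y163.7561
M5
G00 X0.0000 Y0.0000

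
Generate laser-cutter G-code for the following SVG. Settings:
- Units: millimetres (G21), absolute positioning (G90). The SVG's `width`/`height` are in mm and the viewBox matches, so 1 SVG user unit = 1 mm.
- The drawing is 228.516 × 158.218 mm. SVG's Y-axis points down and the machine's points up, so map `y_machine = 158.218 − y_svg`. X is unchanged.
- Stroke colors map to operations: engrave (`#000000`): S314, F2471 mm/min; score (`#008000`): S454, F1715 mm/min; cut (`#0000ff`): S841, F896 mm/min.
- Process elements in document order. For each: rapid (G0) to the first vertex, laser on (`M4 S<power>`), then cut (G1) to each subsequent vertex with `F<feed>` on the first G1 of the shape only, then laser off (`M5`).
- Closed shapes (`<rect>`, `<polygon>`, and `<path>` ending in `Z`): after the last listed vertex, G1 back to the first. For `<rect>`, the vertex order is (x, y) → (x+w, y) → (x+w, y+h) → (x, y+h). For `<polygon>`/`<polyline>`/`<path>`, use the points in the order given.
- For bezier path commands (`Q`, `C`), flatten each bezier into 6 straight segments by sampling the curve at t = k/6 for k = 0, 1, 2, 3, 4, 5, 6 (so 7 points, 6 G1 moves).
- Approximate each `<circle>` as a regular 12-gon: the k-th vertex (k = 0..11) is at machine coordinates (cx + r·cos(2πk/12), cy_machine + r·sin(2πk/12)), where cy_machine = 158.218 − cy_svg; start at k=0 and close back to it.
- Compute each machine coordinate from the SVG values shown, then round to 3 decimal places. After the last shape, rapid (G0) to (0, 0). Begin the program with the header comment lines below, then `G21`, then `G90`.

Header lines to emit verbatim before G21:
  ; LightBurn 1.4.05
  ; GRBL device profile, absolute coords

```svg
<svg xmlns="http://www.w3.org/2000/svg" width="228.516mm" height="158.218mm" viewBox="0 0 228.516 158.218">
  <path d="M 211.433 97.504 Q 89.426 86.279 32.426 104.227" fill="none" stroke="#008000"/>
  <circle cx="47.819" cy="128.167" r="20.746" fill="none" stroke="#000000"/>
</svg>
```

; LightBurn 1.4.05
; GRBL device profile, absolute coords
G21
G90
G0 X211.433 Y60.714
M4 S454
G1 X172.570 Y63.645 F1715
G1 X137.318 Y64.956
G1 X105.678 Y64.646
G1 X77.649 Y62.715
G1 X53.232 Y59.163
G1 X32.426 Y53.991
M5
G0 X68.565 Y30.051
M4 S314
G1 X65.786 Y40.424 F2471
G1 X58.192 Y48.018
G1 X47.819 Y50.797
G1 X37.446 Y48.018
G1 X29.852 Y40.424
G1 X27.073 Y30.051
G1 X29.852 Y19.678
G1 X37.446 Y12.084
G1 X47.819 Y9.305
G1 X58.192 Y12.084
G1 X65.786 Y19.678
G1 X68.565 Y30.051
M5
G0 X0.000 Y0.000

Since the viewBox matches the mm dimensions, user units are millimetres directly. The only transform is the Y-flip y_m = 158.218 − y_svg.

Shape 1 is a quadratic bezier drawn with `<path>`. Its stroke #008000 means score at S454, F1715. After flipping Y the toolpath is (211.433,60.714) → (172.570,63.645) → (137.318,64.956) → (105.678,64.646) → (77.649,62.715) → (53.232,59.163) → (32.426,53.991).

Shape 2 is a circle drawn with `<circle>`. Its stroke #000000 means engrave at S314, F2471. After flipping Y the toolpath is (68.565,30.051) → (65.786,40.424) → (58.192,48.018) → (47.819,50.797) → (37.446,48.018) → (29.852,40.424) → (27.073,30.051) → (29.852,19.678) → (37.446,12.084) → (47.819,9.305) → (58.192,12.084) → (65.786,19.678) → (68.565,30.051), returning to the start.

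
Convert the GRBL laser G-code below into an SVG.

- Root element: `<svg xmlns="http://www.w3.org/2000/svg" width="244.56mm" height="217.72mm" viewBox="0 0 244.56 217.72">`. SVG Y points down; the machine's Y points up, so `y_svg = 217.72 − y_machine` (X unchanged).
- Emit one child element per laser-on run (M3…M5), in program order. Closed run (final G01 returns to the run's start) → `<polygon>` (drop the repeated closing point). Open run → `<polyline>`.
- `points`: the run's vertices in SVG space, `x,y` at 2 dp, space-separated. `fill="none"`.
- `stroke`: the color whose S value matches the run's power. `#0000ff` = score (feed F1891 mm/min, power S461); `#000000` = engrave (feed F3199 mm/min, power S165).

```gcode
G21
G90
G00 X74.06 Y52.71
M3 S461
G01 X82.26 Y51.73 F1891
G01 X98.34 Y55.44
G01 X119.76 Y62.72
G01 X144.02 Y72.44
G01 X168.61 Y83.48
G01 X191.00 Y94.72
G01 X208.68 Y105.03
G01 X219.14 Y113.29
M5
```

<svg xmlns="http://www.w3.org/2000/svg" width="244.56mm" height="217.72mm" viewBox="0 0 244.56 217.72">
  <polyline points="74.06,165.01 82.26,165.99 98.34,162.28 119.76,155.00 144.02,145.28 168.61,134.24 191.00,123.00 208.68,112.69 219.14,104.43" fill="none" stroke="#0000ff"/>
</svg>

y_svg = 217.72 − y_m. Every run uses S461, so all elements get stroke `#0000ff` (score).

[1] open run; points: 74.06,165.01 82.26,165.99 98.34,162.28 119.76,155.00 144.02,145.28 168.61,134.24 191.00,123.00 208.68,112.69 219.14,104.43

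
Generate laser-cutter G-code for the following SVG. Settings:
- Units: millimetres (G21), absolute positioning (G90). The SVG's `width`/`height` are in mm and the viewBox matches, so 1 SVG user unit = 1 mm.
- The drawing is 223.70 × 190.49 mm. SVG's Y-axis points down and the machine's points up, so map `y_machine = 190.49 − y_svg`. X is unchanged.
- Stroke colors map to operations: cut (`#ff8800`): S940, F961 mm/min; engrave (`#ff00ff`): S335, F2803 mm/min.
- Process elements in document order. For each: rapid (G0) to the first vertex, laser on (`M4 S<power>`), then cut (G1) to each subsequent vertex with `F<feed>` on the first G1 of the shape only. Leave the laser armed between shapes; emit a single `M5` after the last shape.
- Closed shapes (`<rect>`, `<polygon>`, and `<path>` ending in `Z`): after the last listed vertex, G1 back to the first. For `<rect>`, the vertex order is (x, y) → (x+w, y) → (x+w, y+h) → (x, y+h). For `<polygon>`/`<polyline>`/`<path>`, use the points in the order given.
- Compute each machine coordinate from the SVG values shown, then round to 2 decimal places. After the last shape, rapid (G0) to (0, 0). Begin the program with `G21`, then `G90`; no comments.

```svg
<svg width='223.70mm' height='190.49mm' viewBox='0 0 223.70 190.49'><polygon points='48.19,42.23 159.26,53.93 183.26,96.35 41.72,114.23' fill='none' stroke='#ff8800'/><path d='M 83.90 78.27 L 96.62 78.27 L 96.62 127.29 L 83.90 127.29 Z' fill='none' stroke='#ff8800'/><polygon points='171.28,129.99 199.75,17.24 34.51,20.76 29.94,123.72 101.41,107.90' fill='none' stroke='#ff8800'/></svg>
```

G21
G90
G0 X48.19 Y148.26
M4 S940
G1 X159.26 Y136.56 F961
G1 X183.26 Y94.14
G1 X41.72 Y76.26
G1 X48.19 Y148.26
G0 X83.90 Y112.22
M4 S940
G1 X96.62 Y112.22 F961
G1 X96.62 Y63.20
G1 X83.90 Y63.20
G1 X83.90 Y112.22
G0 X171.28 Y60.50
M4 S940
G1 X199.75 Y173.25 F961
G1 X34.51 Y169.73
G1 X29.94 Y66.77
G1 X101.41 Y82.59
G1 X171.28 Y60.50
M5
G0 X0.00 Y0.00

1 u = 1 mm; y_m = 190.49 − y.

[1] `<polygon>` closed polygon, #ff8800→cut S940 F961: (48.19,148.26) → (159.26,136.56) → (183.26,94.14) → (41.72,76.26) → (48.19,148.26) (closed)

[2] `<path>` rectangle, #ff8800→cut S940 F961: (83.90,112.22) → (96.62,112.22) → (96.62,63.20) → (83.90,63.20) → (83.90,112.22) (closed)

[3] `<polygon>` closed polygon, #ff8800→cut S940 F961: (171.28,60.50) → (199.75,173.25) → (34.51,169.73) → (29.94,66.77) → (101.41,82.59) → (171.28,60.50) (closed)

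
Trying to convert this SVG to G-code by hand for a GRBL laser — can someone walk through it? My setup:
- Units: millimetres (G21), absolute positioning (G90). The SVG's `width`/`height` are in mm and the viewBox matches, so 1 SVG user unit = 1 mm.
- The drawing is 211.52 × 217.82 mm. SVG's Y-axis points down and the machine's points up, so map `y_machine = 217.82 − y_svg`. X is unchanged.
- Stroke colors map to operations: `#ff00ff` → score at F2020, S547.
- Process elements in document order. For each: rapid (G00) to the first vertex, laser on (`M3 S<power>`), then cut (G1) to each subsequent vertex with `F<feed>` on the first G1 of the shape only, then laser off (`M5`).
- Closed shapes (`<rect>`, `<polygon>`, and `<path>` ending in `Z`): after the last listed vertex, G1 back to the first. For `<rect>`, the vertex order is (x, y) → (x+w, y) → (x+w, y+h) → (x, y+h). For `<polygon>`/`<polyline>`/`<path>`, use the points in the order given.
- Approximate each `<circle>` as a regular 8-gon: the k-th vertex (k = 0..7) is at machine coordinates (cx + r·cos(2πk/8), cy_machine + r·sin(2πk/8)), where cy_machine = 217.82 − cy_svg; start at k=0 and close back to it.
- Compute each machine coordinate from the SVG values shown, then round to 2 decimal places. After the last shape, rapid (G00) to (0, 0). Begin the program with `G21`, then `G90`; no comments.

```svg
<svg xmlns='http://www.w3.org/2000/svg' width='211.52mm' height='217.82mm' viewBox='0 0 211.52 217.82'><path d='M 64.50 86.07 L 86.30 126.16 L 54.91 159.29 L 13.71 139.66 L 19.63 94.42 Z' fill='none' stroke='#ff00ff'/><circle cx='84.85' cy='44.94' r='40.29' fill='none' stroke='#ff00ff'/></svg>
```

1 u = 1 mm; y_m = 217.82 − y.

[1] `<path>` regular polygon, #ff00ff→score S547 F2020: (64.50,131.75) → (86.30,91.66) → (54.91,58.53) → (13.71,78.16) → (19.63,123.40) → (64.50,131.75) (closed)

[2] `<circle>` circle, #ff00ff→score S547 F2020: (125.14,172.88) → (113.34,201.37) → (84.85,213.17) → (56.36,201.37) → (44.56,172.88) → (56.36,144.39) → (84.85,132.59) → (113.34,144.39) → (125.14,172.88) (closed)

G21
G90
G00 X64.50 Y131.75
M3 S547
G1 X86.30 Y91.66 F2020
G1 X54.91 Y58.53
G1 X13.71 Y78.16
G1 X19.63 Y123.40
G1 X64.50 Y131.75
M5
G00 X125.14 Y172.88
M3 S547
G1 X113.34 Y201.37 F2020
G1 X84.85 Y213.17
G1 X56.36 Y201.37
G1 X44.56 Y172.88
G1 X56.36 Y144.39
G1 X84.85 Y132.59
G1 X113.34 Y144.39
G1 X125.14 Y172.88
M5
G00 X0.00 Y0.00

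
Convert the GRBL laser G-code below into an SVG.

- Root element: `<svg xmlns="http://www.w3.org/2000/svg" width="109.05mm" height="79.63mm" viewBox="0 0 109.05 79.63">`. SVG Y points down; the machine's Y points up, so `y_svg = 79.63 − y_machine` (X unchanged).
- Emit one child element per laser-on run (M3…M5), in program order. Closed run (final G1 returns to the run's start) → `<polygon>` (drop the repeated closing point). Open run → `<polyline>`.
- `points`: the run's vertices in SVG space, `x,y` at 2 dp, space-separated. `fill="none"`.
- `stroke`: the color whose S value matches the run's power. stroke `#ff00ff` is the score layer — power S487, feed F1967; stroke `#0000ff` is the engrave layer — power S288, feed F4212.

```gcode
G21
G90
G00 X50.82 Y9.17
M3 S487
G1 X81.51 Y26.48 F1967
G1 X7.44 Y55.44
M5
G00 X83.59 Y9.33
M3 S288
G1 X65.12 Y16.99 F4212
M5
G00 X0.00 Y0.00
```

<svg xmlns="http://www.w3.org/2000/svg" width="109.05mm" height="79.63mm" viewBox="0 0 109.05 79.63">
  <polyline points="50.82,70.46 81.51,53.15 7.44,24.19" fill="none" stroke="#ff00ff"/>
  <polyline points="83.59,70.30 65.12,62.64" fill="none" stroke="#0000ff"/>
</svg>

Each laser-on run becomes one SVG element. Flip Y back into SVG space with y_svg = 79.63 − y_machine.

Run 1: S487 ⇒ score layer `#ff00ff`. The run is open, so emit a `<polyline>` with points (Y-flipped): 50.82,70.46 81.51,53.15 7.44,24.19.

Run 2: the run's S288 means `#0000ff` (engrave). The run is open, so emit a `<polyline>` with points (Y-flipped): 83.59,70.30 65.12,62.64.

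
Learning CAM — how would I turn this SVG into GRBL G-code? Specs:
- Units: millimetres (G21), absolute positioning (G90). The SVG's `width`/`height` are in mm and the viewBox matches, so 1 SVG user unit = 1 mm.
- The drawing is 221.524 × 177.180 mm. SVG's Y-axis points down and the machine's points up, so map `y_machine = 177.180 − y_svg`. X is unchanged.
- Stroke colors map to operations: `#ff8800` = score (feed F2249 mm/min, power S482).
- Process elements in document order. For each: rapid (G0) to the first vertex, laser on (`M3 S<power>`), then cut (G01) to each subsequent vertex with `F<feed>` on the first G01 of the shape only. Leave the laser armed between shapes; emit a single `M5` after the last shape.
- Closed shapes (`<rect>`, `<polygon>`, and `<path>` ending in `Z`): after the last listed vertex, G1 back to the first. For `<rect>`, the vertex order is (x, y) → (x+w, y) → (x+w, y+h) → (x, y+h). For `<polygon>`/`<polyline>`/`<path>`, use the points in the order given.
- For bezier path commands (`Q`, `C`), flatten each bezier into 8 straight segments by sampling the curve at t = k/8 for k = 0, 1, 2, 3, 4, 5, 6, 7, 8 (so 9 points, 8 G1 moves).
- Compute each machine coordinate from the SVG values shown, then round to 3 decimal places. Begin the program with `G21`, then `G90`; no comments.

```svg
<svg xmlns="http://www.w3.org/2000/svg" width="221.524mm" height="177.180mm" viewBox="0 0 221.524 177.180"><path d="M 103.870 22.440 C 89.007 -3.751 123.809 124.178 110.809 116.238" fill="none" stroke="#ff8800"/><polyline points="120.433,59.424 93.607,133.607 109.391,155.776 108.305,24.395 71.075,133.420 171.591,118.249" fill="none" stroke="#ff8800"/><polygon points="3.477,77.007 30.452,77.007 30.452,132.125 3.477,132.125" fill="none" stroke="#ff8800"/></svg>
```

1 u = 1 mm; y_m = 177.180 − y.

[1] `<path>` cubic bezier, #ff8800→score S482 F2249: (103.870,154.740) → (100.434,157.904) → (100.512,150.017) → (102.962,134.478) → (106.641,114.685) → (110.407,94.037) → (113.119,75.931) → (113.634,63.767) → (110.809,60.942)

[2] `<polyline>` open polyline, #ff8800→score S482 F2249: (120.433,117.756) → (93.607,43.573) → (109.391,21.404) → (108.305,152.785) → (71.075,43.760) → (171.591,58.931)

[3] `<polygon>` rectangle, #ff8800→score S482 F2249: (3.477,100.173) → (30.452,100.173) → (30.452,45.055) → (3.477,45.055) → (3.477,100.173) (closed)

G21
G90
G0 X103.870 Y154.740
M3 S482
G01 X100.434 Y157.904 F2249
G01 X100.512 Y150.017
G01 X102.962 Y134.478
G01 X106.641 Y114.685
G01 X110.407 Y94.037
G01 X113.119 Y75.931
G01 X113.634 Y63.767
G01 X110.809 Y60.942
G0 X120.433 Y117.756
M3 S482
G01 X93.607 Y43.573 F2249
G01 X109.391 Y21.404
G01 X108.305 Y152.785
G01 X71.075 Y43.760
G01 X171.591 Y58.931
G0 X3.477 Y100.173
M3 S482
G01 X30.452 Y100.173 F2249
G01 X30.452 Y45.055
G01 X3.477 Y45.055
G01 X3.477 Y100.173
M5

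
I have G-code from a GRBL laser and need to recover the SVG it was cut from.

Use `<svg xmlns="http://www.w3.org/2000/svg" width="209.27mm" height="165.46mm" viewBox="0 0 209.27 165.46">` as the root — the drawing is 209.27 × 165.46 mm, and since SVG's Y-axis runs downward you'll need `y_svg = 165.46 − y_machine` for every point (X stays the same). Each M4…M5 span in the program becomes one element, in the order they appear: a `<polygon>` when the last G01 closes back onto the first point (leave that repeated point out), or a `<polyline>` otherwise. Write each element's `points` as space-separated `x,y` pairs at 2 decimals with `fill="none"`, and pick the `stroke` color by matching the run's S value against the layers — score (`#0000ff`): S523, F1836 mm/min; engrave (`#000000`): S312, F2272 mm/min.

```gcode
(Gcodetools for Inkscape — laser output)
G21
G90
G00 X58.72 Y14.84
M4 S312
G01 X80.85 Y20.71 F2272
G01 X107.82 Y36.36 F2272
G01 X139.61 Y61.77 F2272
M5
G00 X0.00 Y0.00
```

Each laser-on run becomes one SVG element. Flip Y back into SVG space with y_svg = 165.46 − y_machine. Every run uses S312, so all elements get stroke `#000000` (engrave).

Run 1: The run is open, so emit a `<polyline>` with points (Y-flipped): 58.72,150.62 80.85,144.75 107.82,129.10 139.61,103.69.

<svg xmlns="http://www.w3.org/2000/svg" width="209.27mm" height="165.46mm" viewBox="0 0 209.27 165.46">
  <polyline points="58.72,150.62 80.85,144.75 107.82,129.10 139.61,103.69" fill="none" stroke="#000000"/>
</svg>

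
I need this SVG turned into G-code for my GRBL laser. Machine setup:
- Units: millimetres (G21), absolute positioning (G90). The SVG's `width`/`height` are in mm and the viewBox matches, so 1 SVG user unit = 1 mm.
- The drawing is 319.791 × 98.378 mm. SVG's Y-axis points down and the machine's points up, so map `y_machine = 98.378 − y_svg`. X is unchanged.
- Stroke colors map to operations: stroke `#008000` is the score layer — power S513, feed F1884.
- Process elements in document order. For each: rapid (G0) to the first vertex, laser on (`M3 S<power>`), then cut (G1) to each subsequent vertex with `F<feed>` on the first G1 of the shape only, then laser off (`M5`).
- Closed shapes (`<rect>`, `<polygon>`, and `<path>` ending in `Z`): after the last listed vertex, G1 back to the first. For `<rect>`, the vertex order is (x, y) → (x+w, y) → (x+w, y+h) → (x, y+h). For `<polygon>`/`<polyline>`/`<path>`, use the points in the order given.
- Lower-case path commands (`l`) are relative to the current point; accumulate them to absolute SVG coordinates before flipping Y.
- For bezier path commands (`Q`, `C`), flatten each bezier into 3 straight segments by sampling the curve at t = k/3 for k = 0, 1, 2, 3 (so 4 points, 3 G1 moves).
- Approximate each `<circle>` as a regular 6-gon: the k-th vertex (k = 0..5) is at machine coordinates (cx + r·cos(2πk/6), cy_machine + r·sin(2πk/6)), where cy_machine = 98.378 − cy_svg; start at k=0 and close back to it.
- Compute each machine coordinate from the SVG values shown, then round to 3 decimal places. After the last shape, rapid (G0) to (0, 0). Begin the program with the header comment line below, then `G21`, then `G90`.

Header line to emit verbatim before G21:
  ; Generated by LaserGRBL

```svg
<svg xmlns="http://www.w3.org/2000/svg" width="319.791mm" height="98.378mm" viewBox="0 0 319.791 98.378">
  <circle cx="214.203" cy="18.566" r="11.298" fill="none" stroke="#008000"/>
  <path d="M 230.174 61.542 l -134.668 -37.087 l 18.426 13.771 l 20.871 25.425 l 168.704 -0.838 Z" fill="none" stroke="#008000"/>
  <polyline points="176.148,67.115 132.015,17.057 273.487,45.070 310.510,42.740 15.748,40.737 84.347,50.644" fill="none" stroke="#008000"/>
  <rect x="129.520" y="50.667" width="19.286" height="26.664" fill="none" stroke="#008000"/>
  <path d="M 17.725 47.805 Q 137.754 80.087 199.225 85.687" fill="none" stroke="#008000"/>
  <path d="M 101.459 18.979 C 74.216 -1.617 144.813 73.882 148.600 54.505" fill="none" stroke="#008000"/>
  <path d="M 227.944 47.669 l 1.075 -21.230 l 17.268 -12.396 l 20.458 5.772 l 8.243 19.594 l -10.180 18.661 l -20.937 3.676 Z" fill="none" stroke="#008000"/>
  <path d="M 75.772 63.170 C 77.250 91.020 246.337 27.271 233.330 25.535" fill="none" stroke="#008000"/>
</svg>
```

; Generated by LaserGRBL
G21
G90
G0 X225.501 Y79.812
M3 S513
G1 X219.852 Y89.596 F1884
G1 X208.554 Y89.596
G1 X202.905 Y79.812
G1 X208.554 Y70.028
G1 X219.852 Y70.028
G1 X225.501 Y79.812
M5
G0 X230.174 Y36.836
M3 S513
G1 X95.506 Y73.923 F1884
G1 X113.932 Y60.152
G1 X134.803 Y34.727
G1 X303.507 Y35.565
G1 X230.174 Y36.836
M5
G0 X176.148 Y31.263
M3 S513
G1 X132.015 Y81.321 F1884
G1 X273.487 Y53.308
G1 X310.510 Y55.638
G1 X15.748 Y57.641
G1 X84.347 Y47.734
M5
G0 X129.520 Y47.711
M3 S513
G1 X148.806 Y47.711 F1884
G1 X148.806 Y21.047
G1 X129.520 Y21.047
G1 X129.520 Y47.711
M5
G0 X17.725 Y50.573
M3 S513
G1 X91.238 Y32.016 F1884
G1 X151.738 Y19.389
G1 X199.225 Y12.691
M5
G0 X101.459 Y79.399
M3 S513
G1 X100.731 Y75.036 F1884
G1 X128.641 Y49.048
G1 X148.600 Y43.873
M5
G0 X227.944 Y50.709
M3 S513
G1 X229.019 Y71.939 F1884
G1 X246.287 Y84.335
G1 X266.745 Y78.563
G1 X274.988 Y58.969
G1 X264.808 Y40.308
G1 X243.871 Y36.632
G1 X227.944 Y50.709
M5
G0 X75.772 Y35.208
M3 S513
G1 X120.168 Y32.202 F1884
G1 X198.591 Y56.125
G1 X233.330 Y72.843
M5
G0 X0.000 Y0.000

Since the viewBox matches the mm dimensions, user units are millimetres directly. The only transform is the Y-flip y_m = 98.378 − y_svg.

Shape 1 is a circle drawn with `<circle>`. Its stroke #008000 means score at S513, F1884. After flipping Y the toolpath is (225.501,79.812) → (219.852,89.596) → (208.554,89.596) → (202.905,79.812) → (208.554,70.028) → (219.852,70.028) → (225.501,79.812), returning to the start.

Shape 2 is a closed polygon drawn with `<path>`. Its stroke #008000 means score at S513, F1884. After flipping Y the toolpath is (230.174,36.836) → (95.506,73.923) → (113.932,60.152) → (134.803,34.727) → (303.507,35.565) → (230.174,36.836), returning to the start.

Shape 3 is a open polyline drawn with `<polyline>`. Its stroke #008000 means score at S513, F1884. After flipping Y the toolpath is (176.148,31.263) → (132.015,81.321) → (273.487,53.308) → (310.510,55.638) → (15.748,57.641) → (84.347,47.734).

Shape 4 is a rectangle drawn with `<rect>`. Its stroke #008000 means score at S513, F1884. After flipping Y the toolpath is (129.520,47.711) → (148.806,47.711) → (148.806,21.047) → (129.520,21.047) → (129.520,47.711), returning to the start.

Shape 5 is a quadratic bezier drawn with `<path>`. Its stroke #008000 means score at S513, F1884. After flipping Y the toolpath is (17.725,50.573) → (91.238,32.016) → (151.738,19.389) → (199.225,12.691).

Shape 6 is a cubic bezier drawn with `<path>`. Its stroke #008000 means score at S513, F1884. After flipping Y the toolpath is (101.459,79.399) → (100.731,75.036) → (128.641,49.048) → (148.600,43.873).

Shape 7 is a regular polygon drawn with `<path>`. Its stroke #008000 means score at S513, F1884. After flipping Y the toolpath is (227.944,50.709) → (229.019,71.939) → (246.287,84.335) → (266.745,78.563) → (274.988,58.969) → (264.808,40.308) → (243.871,36.632) → (227.944,50.709), returning to the start.

Shape 8 is a cubic bezier drawn with `<path>`. Its stroke #008000 means score at S513, F1884. After flipping Y the toolpath is (75.772,35.208) → (120.168,32.202) → (198.591,56.125) → (233.330,72.843).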